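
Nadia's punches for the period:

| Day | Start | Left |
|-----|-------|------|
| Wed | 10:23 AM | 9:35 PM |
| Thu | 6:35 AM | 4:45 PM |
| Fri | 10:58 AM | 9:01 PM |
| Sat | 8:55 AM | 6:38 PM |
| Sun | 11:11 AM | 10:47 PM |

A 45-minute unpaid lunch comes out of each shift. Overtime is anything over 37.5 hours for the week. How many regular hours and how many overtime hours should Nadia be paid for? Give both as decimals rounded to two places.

Regular 37.50 hours, overtime 11.48 hours

Wed: 10:23 AM–9:35 PM = 11 h 12 min; less 45 min break → 10 h 27 min
Thu: 6:35 AM–4:45 PM = 10 h 10 min; less 45 min break → 9 h 25 min
Fri: 10:58 AM–9:01 PM = 10 h 3 min; less 45 min break → 9 h 18 min
Sat: 8:55 AM–6:38 PM = 9 h 43 min; less 45 min break → 8 h 58 min
Sun: 11:11 AM–10:47 PM = 11 h 36 min; less 45 min break → 10 h 51 min
Total worked: 48 h 59 min = 48.98 h.
Threshold 37.5 h → overtime 11 h 29 min, regular 37 h 30 min.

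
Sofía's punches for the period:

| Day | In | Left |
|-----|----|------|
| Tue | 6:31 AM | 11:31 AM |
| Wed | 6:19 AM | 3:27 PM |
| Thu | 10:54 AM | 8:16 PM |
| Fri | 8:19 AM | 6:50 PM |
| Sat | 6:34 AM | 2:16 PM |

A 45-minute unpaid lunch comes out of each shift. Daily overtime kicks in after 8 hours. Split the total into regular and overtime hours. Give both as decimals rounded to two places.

Tue: 6:31 AM–11:31 AM = 5 h 0 min; less 45 min break → 4 h 15 min
Wed: 6:19 AM–3:27 PM = 9 h 8 min; less 45 min break → 8 h 23 min
Thu: 10:54 AM–8:16 PM = 9 h 22 min; less 45 min break → 8 h 37 min
Fri: 8:19 AM–6:50 PM = 10 h 31 min; less 45 min break → 9 h 46 min
Sat: 6:34 AM–2:16 PM = 7 h 42 min; less 45 min break → 6 h 57 min
Tue reg 4 h 15 min / OT 0 h 0 min; Wed reg 8 h 0 min / OT 0 h 23 min; Thu reg 8 h 0 min / OT 0 h 37 min; Fri reg 8 h 0 min / OT 1 h 46 min; Sat reg 6 h 57 min / OT 0 h 0 min.
Totals: regular 35 h 12 min, overtime 2 h 46 min.

Regular 35.20 hours, overtime 2.77 hours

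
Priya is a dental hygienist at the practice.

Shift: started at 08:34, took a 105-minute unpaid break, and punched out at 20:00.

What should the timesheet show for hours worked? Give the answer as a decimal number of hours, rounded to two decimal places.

9.68 hours

Shift: 08:34–20:00 = 11 h 26 min; less 105 min break → 9 h 41 min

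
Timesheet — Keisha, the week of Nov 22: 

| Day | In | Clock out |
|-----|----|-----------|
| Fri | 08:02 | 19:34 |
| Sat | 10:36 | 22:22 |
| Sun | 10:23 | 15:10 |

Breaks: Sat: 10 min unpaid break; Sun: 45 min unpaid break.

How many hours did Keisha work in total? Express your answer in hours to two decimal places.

27.17 hours

Fri: 08:02–19:34 = 11 h 32 min
Sat: 10:36–22:22 = 11 h 46 min; less 10 min break → 11 h 36 min
Sun: 10:23–15:10 = 4 h 47 min; less 45 min break → 4 h 2 min
Total: 11 h 32 min + 11 h 36 min + 4 h 2 min = 27 h 10 min.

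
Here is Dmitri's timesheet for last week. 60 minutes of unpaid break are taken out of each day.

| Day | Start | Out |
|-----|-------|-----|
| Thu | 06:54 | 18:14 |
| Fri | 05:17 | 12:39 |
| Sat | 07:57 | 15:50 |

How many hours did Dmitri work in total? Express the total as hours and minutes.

23 h 35 min

Thu: 06:54–18:14 = 11 h 20 min; less 60 min break → 10 h 20 min
Fri: 05:17–12:39 = 7 h 22 min; less 60 min break → 6 h 22 min
Sat: 07:57–15:50 = 7 h 53 min; less 60 min break → 6 h 53 min
Total: 10 h 20 min + 6 h 22 min + 6 h 53 min = 23 h 35 min.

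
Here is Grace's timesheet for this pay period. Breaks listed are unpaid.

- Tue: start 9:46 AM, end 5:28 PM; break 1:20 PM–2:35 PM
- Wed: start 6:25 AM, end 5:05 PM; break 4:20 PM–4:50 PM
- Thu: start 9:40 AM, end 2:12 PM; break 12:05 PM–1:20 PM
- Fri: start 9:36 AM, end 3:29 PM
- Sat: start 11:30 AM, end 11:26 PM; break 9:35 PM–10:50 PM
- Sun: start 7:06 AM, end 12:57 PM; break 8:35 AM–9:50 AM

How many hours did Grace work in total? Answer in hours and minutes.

41 h 4 min

Tue: 9:46 AM–5:28 PM = 7 h 42 min; less 75 min break → 6 h 27 min
Wed: 6:25 AM–5:05 PM = 10 h 40 min; less 30 min break → 10 h 10 min
Thu: 9:40 AM–2:12 PM = 4 h 32 min; less 75 min break → 3 h 17 min
Fri: 9:36 AM–3:29 PM = 5 h 53 min
Sat: 11:30 AM–11:26 PM = 11 h 56 min; less 75 min break → 10 h 41 min
Sun: 7:06 AM–12:57 PM = 5 h 51 min; less 75 min break → 4 h 36 min
Total: 6 h 27 min + 10 h 10 min + 3 h 17 min + 5 h 53 min + 10 h 41 min + 4 h 36 min = 41 h 4 min.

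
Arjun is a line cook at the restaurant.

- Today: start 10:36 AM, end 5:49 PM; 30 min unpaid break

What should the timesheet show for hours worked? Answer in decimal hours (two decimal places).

6.72 hours

Today: 10:36 AM–5:49 PM = 7 h 13 min; less 30 min break → 6 h 43 min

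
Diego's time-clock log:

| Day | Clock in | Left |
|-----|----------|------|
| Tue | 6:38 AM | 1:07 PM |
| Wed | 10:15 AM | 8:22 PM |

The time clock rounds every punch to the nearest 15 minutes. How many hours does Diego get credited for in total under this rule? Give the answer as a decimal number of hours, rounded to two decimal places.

Tue: in 6:38 AM→6:45 AM, out 1:07 PM→1:00 PM; 6 h 15 min
Wed: in 10:15 AM→10:15 AM, out 8:22 PM→8:15 PM; 10 h 0 min
Total credited: 16 h 15 min.

16.25 hours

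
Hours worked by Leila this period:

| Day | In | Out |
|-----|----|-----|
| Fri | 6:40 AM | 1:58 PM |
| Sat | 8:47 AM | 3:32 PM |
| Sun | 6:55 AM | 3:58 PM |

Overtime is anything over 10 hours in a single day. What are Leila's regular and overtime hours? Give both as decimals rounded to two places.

Regular 23.10 hours, overtime 0.00 hours

Fri: 6:40 AM–1:58 PM = 7 h 18 min
Sat: 8:47 AM–3:32 PM = 6 h 45 min
Sun: 6:55 AM–3:58 PM = 9 h 3 min
Fri reg 7 h 18 min / OT 0 h 0 min; Sat reg 6 h 45 min / OT 0 h 0 min; Sun reg 9 h 3 min / OT 0 h 0 min.
Totals: regular 23 h 6 min, overtime 0 h 0 min.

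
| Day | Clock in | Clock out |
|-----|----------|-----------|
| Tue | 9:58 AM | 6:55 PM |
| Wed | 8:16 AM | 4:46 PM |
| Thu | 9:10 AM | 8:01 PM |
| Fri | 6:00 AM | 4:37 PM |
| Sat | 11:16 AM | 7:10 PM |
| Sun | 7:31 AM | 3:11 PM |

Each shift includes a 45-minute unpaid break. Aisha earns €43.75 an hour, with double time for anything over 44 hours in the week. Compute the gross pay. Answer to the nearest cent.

€2448.54

Tue: 9:58 AM–6:55 PM = 8 h 57 min; less 45 min break → 8 h 12 min
Wed: 8:16 AM–4:46 PM = 8 h 30 min; less 45 min break → 7 h 45 min
Thu: 9:10 AM–8:01 PM = 10 h 51 min; less 45 min break → 10 h 6 min
Fri: 6:00 AM–4:37 PM = 10 h 37 min; less 45 min break → 9 h 52 min
Sat: 11:16 AM–7:10 PM = 7 h 54 min; less 45 min break → 7 h 9 min
Sun: 7:31 AM–3:11 PM = 7 h 40 min; less 45 min break → 6 h 55 min
Total worked: 49 h 59 min = 2999 min.
Regular 44 h 0 min = 2640 min at €43.75/h; overtime 5 h 59 min = 359 min at €87.50/h.
Pay = (2640 × €43.75 + 359 × €87.50) ÷ 60 = €2448.54.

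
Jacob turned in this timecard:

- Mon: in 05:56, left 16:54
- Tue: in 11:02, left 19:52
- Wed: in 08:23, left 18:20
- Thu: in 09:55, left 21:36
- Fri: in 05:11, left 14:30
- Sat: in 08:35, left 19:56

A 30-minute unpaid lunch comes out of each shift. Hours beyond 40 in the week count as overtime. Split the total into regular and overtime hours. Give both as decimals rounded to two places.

Regular 40.00 hours, overtime 19.10 hours

Mon: 05:56–16:54 = 10 h 58 min; less 30 min break → 10 h 28 min
Tue: 11:02–19:52 = 8 h 50 min; less 30 min break → 8 h 20 min
Wed: 08:23–18:20 = 9 h 57 min; less 30 min break → 9 h 27 min
Thu: 09:55–21:36 = 11 h 41 min; less 30 min break → 11 h 11 min
Fri: 05:11–14:30 = 9 h 19 min; less 30 min break → 8 h 49 min
Sat: 08:35–19:56 = 11 h 21 min; less 30 min break → 10 h 51 min
Total worked: 59 h 6 min = 59.10 h.
Threshold 40 h → overtime 19 h 6 min, regular 40 h 0 min.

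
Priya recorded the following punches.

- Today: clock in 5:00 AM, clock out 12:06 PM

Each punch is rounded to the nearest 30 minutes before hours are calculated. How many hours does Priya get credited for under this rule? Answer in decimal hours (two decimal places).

7.00 hours

Today: in 5:00 AM→5:00 AM, out 12:06 PM→12:00 PM; 7 h 0 min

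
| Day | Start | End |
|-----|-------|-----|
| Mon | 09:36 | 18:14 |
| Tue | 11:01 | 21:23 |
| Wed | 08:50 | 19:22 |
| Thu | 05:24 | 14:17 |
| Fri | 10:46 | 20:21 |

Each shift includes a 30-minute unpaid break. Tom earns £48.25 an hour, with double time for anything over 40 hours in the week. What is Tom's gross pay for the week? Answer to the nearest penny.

Mon: 09:36–18:14 = 8 h 38 min; less 30 min break → 8 h 8 min
Tue: 11:01–21:23 = 10 h 22 min; less 30 min break → 9 h 52 min
Wed: 08:50–19:22 = 10 h 32 min; less 30 min break → 10 h 2 min
Thu: 05:24–14:17 = 8 h 53 min; less 30 min break → 8 h 23 min
Fri: 10:46–20:21 = 9 h 35 min; less 30 min break → 9 h 5 min
Total worked: 45 h 30 min = 2730 min.
Regular 40 h 0 min = 2400 min at £48.25/h; overtime 5 h 30 min = 330 min at £96.50/h.
Pay = (2400 × £48.25 + 330 × £96.50) ÷ 60 = £2460.75.

£2460.75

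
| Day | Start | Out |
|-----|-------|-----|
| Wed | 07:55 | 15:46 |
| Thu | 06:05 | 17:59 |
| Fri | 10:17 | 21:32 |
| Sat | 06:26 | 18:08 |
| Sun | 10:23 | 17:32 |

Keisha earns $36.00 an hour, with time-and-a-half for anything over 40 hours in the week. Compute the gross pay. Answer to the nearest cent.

$1971.90

Wed: 07:55–15:46 = 7 h 51 min
Thu: 06:05–17:59 = 11 h 54 min
Fri: 10:17–21:32 = 11 h 15 min
Sat: 06:26–18:08 = 11 h 42 min
Sun: 10:23–17:32 = 7 h 9 min
Total worked: 49 h 51 min = 2991 min.
Regular 40 h 0 min = 2400 min at $36.00/h; overtime 9 h 51 min = 591 min at $54.00/h.
Pay = (2400 × $36.00 + 591 × $54.00) ÷ 60 = $1971.90.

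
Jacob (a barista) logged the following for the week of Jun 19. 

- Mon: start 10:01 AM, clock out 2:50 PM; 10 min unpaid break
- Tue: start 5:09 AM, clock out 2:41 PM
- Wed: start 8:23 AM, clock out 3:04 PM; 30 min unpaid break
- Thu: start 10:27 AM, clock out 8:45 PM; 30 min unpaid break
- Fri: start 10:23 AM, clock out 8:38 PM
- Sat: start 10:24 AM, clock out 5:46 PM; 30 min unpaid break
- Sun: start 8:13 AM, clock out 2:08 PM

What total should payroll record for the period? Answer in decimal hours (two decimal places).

53.20 hours

Mon: 10:01 AM–2:50 PM = 4 h 49 min; less 10 min break → 4 h 39 min
Tue: 5:09 AM–2:41 PM = 9 h 32 min
Wed: 8:23 AM–3:04 PM = 6 h 41 min; less 30 min break → 6 h 11 min
Thu: 10:27 AM–8:45 PM = 10 h 18 min; less 30 min break → 9 h 48 min
Fri: 10:23 AM–8:38 PM = 10 h 15 min
Sat: 10:24 AM–5:46 PM = 7 h 22 min; less 30 min break → 6 h 52 min
Sun: 8:13 AM–2:08 PM = 5 h 55 min
Total: 4 h 39 min + 9 h 32 min + 6 h 11 min + 9 h 48 min + 10 h 15 min + 6 h 52 min + 5 h 55 min = 53 h 12 min.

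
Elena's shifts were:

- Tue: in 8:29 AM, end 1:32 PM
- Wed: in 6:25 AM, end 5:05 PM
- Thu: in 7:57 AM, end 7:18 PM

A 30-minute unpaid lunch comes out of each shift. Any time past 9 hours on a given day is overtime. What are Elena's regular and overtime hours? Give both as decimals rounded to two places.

Regular 22.55 hours, overtime 3.02 hours

Tue: 8:29 AM–1:32 PM = 5 h 3 min; less 30 min break → 4 h 33 min
Wed: 6:25 AM–5:05 PM = 10 h 40 min; less 30 min break → 10 h 10 min
Thu: 7:57 AM–7:18 PM = 11 h 21 min; less 30 min break → 10 h 51 min
Tue reg 4 h 33 min / OT 0 h 0 min; Wed reg 9 h 0 min / OT 1 h 10 min; Thu reg 9 h 0 min / OT 1 h 51 min.
Totals: regular 22 h 33 min, overtime 3 h 1 min.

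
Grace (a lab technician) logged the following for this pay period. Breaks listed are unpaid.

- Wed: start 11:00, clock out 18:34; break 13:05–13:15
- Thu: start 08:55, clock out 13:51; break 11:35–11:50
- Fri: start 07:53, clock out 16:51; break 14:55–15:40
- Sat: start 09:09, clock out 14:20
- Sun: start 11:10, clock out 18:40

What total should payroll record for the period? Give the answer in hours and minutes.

32 h 59 min

Wed: 11:00–18:34 = 7 h 34 min; less 10 min break → 7 h 24 min
Thu: 08:55–13:51 = 4 h 56 min; less 15 min break → 4 h 41 min
Fri: 07:53–16:51 = 8 h 58 min; less 45 min break → 8 h 13 min
Sat: 09:09–14:20 = 5 h 11 min
Sun: 11:10–18:40 = 7 h 30 min
Total: 7 h 24 min + 4 h 41 min + 8 h 13 min + 5 h 11 min + 7 h 30 min = 32 h 59 min.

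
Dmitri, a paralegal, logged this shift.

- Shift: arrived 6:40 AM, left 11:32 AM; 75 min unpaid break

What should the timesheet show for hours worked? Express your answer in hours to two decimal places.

3.62 hours

Shift: 6:40 AM–11:32 AM = 4 h 52 min; less 75 min break → 3 h 37 min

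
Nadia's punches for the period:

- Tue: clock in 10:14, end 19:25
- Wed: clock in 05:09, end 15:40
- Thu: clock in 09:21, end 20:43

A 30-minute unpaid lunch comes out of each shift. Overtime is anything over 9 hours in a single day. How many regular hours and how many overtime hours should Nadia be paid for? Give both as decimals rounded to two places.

Regular 26.68 hours, overtime 2.88 hours

Tue: 10:14–19:25 = 9 h 11 min; less 30 min break → 8 h 41 min
Wed: 05:09–15:40 = 10 h 31 min; less 30 min break → 10 h 1 min
Thu: 09:21–20:43 = 11 h 22 min; less 30 min break → 10 h 52 min
Tue reg 8 h 41 min / OT 0 h 0 min; Wed reg 9 h 0 min / OT 1 h 1 min; Thu reg 9 h 0 min / OT 1 h 52 min.
Totals: regular 26 h 41 min, overtime 2 h 53 min.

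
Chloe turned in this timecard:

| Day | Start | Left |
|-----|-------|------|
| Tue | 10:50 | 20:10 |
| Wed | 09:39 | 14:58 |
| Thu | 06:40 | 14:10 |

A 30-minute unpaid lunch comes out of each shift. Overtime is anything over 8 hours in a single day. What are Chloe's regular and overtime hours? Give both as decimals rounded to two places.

Tue: 10:50–20:10 = 9 h 20 min; less 30 min break → 8 h 50 min
Wed: 09:39–14:58 = 5 h 19 min; less 30 min break → 4 h 49 min
Thu: 06:40–14:10 = 7 h 30 min; less 30 min break → 7 h 0 min
Tue reg 8 h 0 min / OT 0 h 50 min; Wed reg 4 h 49 min / OT 0 h 0 min; Thu reg 7 h 0 min / OT 0 h 0 min.
Totals: regular 19 h 49 min, overtime 0 h 50 min.

Regular 19.82 hours, overtime 0.83 hours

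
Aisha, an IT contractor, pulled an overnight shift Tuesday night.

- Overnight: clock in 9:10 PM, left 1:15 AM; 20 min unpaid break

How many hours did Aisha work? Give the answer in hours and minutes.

Overnight: 9:10 PM → midnight = 2 h 50 min; midnight → 1:15 AM = 1 h 15 min; span 4 h 5 min; less 20 min break → 3 h 45 min

3 h 45 min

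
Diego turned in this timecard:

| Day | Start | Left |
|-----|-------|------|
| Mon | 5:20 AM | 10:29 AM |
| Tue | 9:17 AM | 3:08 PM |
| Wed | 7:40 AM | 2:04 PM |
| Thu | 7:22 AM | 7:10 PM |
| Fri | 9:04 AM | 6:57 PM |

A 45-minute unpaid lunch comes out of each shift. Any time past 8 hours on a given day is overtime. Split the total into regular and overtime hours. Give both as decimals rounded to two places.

Mon: 5:20 AM–10:29 AM = 5 h 9 min; less 45 min break → 4 h 24 min
Tue: 9:17 AM–3:08 PM = 5 h 51 min; less 45 min break → 5 h 6 min
Wed: 7:40 AM–2:04 PM = 6 h 24 min; less 45 min break → 5 h 39 min
Thu: 7:22 AM–7:10 PM = 11 h 48 min; less 45 min break → 11 h 3 min
Fri: 9:04 AM–6:57 PM = 9 h 53 min; less 45 min break → 9 h 8 min
Mon reg 4 h 24 min / OT 0 h 0 min; Tue reg 5 h 6 min / OT 0 h 0 min; Wed reg 5 h 39 min / OT 0 h 0 min; Thu reg 8 h 0 min / OT 3 h 3 min; Fri reg 8 h 0 min / OT 1 h 8 min.
Totals: regular 31 h 9 min, overtime 4 h 11 min.

Regular 31.15 hours, overtime 4.18 hours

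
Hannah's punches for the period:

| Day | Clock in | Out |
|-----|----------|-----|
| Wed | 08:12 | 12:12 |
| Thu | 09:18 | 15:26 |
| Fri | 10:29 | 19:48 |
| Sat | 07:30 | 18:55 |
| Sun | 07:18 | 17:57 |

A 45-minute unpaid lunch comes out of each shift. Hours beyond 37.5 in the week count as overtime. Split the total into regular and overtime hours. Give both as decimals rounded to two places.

Wed: 08:12–12:12 = 4 h 0 min; less 45 min break → 3 h 15 min
Thu: 09:18–15:26 = 6 h 8 min; less 45 min break → 5 h 23 min
Fri: 10:29–19:48 = 9 h 19 min; less 45 min break → 8 h 34 min
Sat: 07:30–18:55 = 11 h 25 min; less 45 min break → 10 h 40 min
Sun: 07:18–17:57 = 10 h 39 min; less 45 min break → 9 h 54 min
Total worked: 37 h 46 min = 37.77 h.
Threshold 37.5 h → overtime 0 h 16 min, regular 37 h 30 min.

Regular 37.50 hours, overtime 0.27 hours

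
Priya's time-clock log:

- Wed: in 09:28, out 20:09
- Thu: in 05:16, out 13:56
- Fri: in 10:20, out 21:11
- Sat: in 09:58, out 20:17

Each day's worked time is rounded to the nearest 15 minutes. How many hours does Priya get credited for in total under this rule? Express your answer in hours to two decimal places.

Wed: 09:28–20:09 = 10 h 41 min → rounds to 10 h 45 min
Thu: 05:16–13:56 = 8 h 40 min → rounds to 8 h 45 min
Fri: 10:20–21:11 = 10 h 51 min → rounds to 10 h 45 min
Sat: 09:58–20:17 = 10 h 19 min → rounds to 10 h 15 min
Total credited: 40 h 30 min.

40.50 hours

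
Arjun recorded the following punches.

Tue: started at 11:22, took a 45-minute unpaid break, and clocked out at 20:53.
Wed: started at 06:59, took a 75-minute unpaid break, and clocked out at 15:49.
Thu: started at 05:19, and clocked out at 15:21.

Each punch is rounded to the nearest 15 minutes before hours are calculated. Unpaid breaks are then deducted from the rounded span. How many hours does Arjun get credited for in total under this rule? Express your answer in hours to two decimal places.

Tue: in 11:22→11:15, out 20:53→21:00; 9 h 45 min − 45 min = 9 h 0 min
Wed: in 06:59→07:00, out 15:49→15:45; 8 h 45 min − 75 min = 7 h 30 min
Thu: in 05:19→05:15, out 15:21→15:15; 10 h 0 min
Total credited: 26 h 30 min.

26.50 hours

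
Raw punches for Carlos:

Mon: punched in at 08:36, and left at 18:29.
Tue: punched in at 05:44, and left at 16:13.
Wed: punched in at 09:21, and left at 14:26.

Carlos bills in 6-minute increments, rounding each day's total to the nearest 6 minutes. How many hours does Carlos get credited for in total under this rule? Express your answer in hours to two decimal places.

25.50 hours

Mon: 08:36–18:29 = 9 h 53 min → rounds to 9 h 54 min
Tue: 05:44–16:13 = 10 h 29 min → rounds to 10 h 30 min
Wed: 09:21–14:26 = 5 h 5 min → rounds to 5 h 6 min
Total credited: 25 h 30 min.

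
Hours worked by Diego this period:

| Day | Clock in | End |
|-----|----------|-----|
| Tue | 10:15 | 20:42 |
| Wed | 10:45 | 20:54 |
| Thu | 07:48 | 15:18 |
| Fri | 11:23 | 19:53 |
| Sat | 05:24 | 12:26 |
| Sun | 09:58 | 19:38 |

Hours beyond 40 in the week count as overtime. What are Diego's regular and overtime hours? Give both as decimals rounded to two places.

Tue: 10:15–20:42 = 10 h 27 min
Wed: 10:45–20:54 = 10 h 9 min
Thu: 07:48–15:18 = 7 h 30 min
Fri: 11:23–19:53 = 8 h 30 min
Sat: 05:24–12:26 = 7 h 2 min
Sun: 09:58–19:38 = 9 h 40 min
Total worked: 53 h 18 min = 53.30 h.
Threshold 40 h → overtime 13 h 18 min, regular 40 h 0 min.

Regular 40.00 hours, overtime 13.30 hours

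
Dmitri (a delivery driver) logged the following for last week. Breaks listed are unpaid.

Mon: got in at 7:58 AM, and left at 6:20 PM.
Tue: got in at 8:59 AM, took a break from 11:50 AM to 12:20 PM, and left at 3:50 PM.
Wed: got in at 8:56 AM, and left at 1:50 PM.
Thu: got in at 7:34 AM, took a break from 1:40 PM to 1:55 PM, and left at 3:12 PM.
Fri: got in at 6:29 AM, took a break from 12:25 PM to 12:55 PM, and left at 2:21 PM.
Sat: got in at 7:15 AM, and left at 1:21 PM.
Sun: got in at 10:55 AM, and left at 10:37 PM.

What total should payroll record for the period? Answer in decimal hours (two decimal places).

54.17 hours

Mon: 7:58 AM–6:20 PM = 10 h 22 min
Tue: 8:59 AM–3:50 PM = 6 h 51 min; less 30 min break → 6 h 21 min
Wed: 8:56 AM–1:50 PM = 4 h 54 min
Thu: 7:34 AM–3:12 PM = 7 h 38 min; less 15 min break → 7 h 23 min
Fri: 6:29 AM–2:21 PM = 7 h 52 min; less 30 min break → 7 h 22 min
Sat: 7:15 AM–1:21 PM = 6 h 6 min
Sun: 10:55 AM–10:37 PM = 11 h 42 min
Total: 10 h 22 min + 6 h 21 min + 4 h 54 min + 7 h 23 min + 7 h 22 min + 6 h 6 min + 11 h 42 min = 54 h 10 min.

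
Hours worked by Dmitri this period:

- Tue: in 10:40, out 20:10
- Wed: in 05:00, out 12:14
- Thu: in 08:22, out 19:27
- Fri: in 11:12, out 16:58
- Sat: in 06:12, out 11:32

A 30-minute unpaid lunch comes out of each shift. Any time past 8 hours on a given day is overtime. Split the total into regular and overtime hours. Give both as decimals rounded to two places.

Tue: 10:40–20:10 = 9 h 30 min; less 30 min break → 9 h 0 min
Wed: 05:00–12:14 = 7 h 14 min; less 30 min break → 6 h 44 min
Thu: 08:22–19:27 = 11 h 5 min; less 30 min break → 10 h 35 min
Fri: 11:12–16:58 = 5 h 46 min; less 30 min break → 5 h 16 min
Sat: 06:12–11:32 = 5 h 20 min; less 30 min break → 4 h 50 min
Tue reg 8 h 0 min / OT 1 h 0 min; Wed reg 6 h 44 min / OT 0 h 0 min; Thu reg 8 h 0 min / OT 2 h 35 min; Fri reg 5 h 16 min / OT 0 h 0 min; Sat reg 4 h 50 min / OT 0 h 0 min.
Totals: regular 32 h 50 min, overtime 3 h 35 min.

Regular 32.83 hours, overtime 3.58 hours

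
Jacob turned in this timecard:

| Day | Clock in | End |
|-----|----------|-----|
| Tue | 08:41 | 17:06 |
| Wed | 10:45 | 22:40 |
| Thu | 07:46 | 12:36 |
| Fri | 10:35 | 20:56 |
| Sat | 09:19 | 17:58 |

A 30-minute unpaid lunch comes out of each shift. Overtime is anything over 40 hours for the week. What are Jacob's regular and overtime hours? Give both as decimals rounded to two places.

Tue: 08:41–17:06 = 8 h 25 min; less 30 min break → 7 h 55 min
Wed: 10:45–22:40 = 11 h 55 min; less 30 min break → 11 h 25 min
Thu: 07:46–12:36 = 4 h 50 min; less 30 min break → 4 h 20 min
Fri: 10:35–20:56 = 10 h 21 min; less 30 min break → 9 h 51 min
Sat: 09:19–17:58 = 8 h 39 min; less 30 min break → 8 h 9 min
Total worked: 41 h 40 min = 41.67 h.
Threshold 40 h → overtime 1 h 40 min, regular 40 h 0 min.

Regular 40.00 hours, overtime 1.67 hours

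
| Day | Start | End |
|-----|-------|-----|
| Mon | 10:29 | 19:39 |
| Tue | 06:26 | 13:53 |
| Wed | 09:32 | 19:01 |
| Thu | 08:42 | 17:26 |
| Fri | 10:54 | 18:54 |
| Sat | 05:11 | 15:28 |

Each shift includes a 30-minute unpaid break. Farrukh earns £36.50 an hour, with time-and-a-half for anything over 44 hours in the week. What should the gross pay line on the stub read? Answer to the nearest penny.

£1940.89

Mon: 10:29–19:39 = 9 h 10 min; less 30 min break → 8 h 40 min
Tue: 06:26–13:53 = 7 h 27 min; less 30 min break → 6 h 57 min
Wed: 09:32–19:01 = 9 h 29 min; less 30 min break → 8 h 59 min
Thu: 08:42–17:26 = 8 h 44 min; less 30 min break → 8 h 14 min
Fri: 10:54–18:54 = 8 h 0 min; less 30 min break → 7 h 30 min
Sat: 05:11–15:28 = 10 h 17 min; less 30 min break → 9 h 47 min
Total worked: 50 h 7 min = 3007 min.
Regular 44 h 0 min = 2640 min at £36.50/h; overtime 6 h 7 min = 367 min at £54.75/h.
Pay = (2640 × £36.50 + 367 × £54.75) ÷ 60 = £1940.89.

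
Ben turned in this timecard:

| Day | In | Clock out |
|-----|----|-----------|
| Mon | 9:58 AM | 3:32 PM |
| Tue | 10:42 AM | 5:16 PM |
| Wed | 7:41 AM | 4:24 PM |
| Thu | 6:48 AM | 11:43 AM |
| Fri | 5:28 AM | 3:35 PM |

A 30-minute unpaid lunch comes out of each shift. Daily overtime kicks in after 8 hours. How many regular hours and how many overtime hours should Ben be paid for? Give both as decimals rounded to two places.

Mon: 9:58 AM–3:32 PM = 5 h 34 min; less 30 min break → 5 h 4 min
Tue: 10:42 AM–5:16 PM = 6 h 34 min; less 30 min break → 6 h 4 min
Wed: 7:41 AM–4:24 PM = 8 h 43 min; less 30 min break → 8 h 13 min
Thu: 6:48 AM–11:43 AM = 4 h 55 min; less 30 min break → 4 h 25 min
Fri: 5:28 AM–3:35 PM = 10 h 7 min; less 30 min break → 9 h 37 min
Mon reg 5 h 4 min / OT 0 h 0 min; Tue reg 6 h 4 min / OT 0 h 0 min; Wed reg 8 h 0 min / OT 0 h 13 min; Thu reg 4 h 25 min / OT 0 h 0 min; Fri reg 8 h 0 min / OT 1 h 37 min.
Totals: regular 31 h 33 min, overtime 1 h 50 min.

Regular 31.55 hours, overtime 1.83 hours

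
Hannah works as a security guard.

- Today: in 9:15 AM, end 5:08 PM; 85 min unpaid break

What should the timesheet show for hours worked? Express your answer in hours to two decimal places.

6.47 hours

Today: 9:15 AM–5:08 PM = 7 h 53 min; less 85 min break → 6 h 28 min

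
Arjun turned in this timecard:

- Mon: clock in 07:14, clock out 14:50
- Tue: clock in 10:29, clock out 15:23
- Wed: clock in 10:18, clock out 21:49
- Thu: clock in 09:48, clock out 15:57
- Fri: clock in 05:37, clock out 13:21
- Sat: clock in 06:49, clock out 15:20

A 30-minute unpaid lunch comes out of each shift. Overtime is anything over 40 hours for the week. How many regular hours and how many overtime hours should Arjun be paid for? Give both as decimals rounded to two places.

Regular 40.00 hours, overtime 3.42 hours

Mon: 07:14–14:50 = 7 h 36 min; less 30 min break → 7 h 6 min
Tue: 10:29–15:23 = 4 h 54 min; less 30 min break → 4 h 24 min
Wed: 10:18–21:49 = 11 h 31 min; less 30 min break → 11 h 1 min
Thu: 09:48–15:57 = 6 h 9 min; less 30 min break → 5 h 39 min
Fri: 05:37–13:21 = 7 h 44 min; less 30 min break → 7 h 14 min
Sat: 06:49–15:20 = 8 h 31 min; less 30 min break → 8 h 1 min
Total worked: 43 h 25 min = 43.42 h.
Threshold 40 h → overtime 3 h 25 min, regular 40 h 0 min.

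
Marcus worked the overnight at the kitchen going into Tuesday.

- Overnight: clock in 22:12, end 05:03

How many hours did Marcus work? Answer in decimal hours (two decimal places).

6.85 hours

Overnight: 22:12 → midnight = 1 h 48 min; midnight → 05:03 = 5 h 3 min; span 6 h 51 min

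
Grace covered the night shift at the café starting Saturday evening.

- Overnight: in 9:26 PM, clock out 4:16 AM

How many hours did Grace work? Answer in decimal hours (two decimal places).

6.83 hours

Overnight: 9:26 PM → midnight = 2 h 34 min; midnight → 4:16 AM = 4 h 16 min; span 6 h 50 min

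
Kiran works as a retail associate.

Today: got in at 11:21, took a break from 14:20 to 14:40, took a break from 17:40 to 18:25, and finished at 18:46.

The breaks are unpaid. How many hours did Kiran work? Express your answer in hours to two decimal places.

6.33 hours

Today: 11:21–18:46 = 7 h 25 min; less 65 min break → 6 h 20 min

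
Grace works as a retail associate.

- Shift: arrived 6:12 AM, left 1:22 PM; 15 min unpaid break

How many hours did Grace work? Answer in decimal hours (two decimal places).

Shift: 6:12 AM–1:22 PM = 7 h 10 min; less 15 min break → 6 h 55 min

6.92 hours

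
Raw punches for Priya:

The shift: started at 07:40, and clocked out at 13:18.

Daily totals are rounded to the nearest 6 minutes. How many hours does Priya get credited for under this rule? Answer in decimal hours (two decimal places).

The shift: 07:40–13:18 = 5 h 38 min → rounds to 5 h 36 min

5.60 hours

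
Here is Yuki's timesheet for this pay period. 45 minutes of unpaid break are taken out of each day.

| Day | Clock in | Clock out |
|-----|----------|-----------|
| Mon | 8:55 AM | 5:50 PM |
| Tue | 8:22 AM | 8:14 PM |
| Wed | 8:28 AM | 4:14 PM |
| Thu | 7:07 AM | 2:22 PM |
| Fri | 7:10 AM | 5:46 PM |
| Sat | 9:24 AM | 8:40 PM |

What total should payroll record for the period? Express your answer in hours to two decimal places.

53.17 hours

Mon: 8:55 AM–5:50 PM = 8 h 55 min; less 45 min break → 8 h 10 min
Tue: 8:22 AM–8:14 PM = 11 h 52 min; less 45 min break → 11 h 7 min
Wed: 8:28 AM–4:14 PM = 7 h 46 min; less 45 min break → 7 h 1 min
Thu: 7:07 AM–2:22 PM = 7 h 15 min; less 45 min break → 6 h 30 min
Fri: 7:10 AM–5:46 PM = 10 h 36 min; less 45 min break → 9 h 51 min
Sat: 9:24 AM–8:40 PM = 11 h 16 min; less 45 min break → 10 h 31 min
Total: 8 h 10 min + 11 h 7 min + 7 h 1 min + 6 h 30 min + 9 h 51 min + 10 h 31 min = 53 h 10 min.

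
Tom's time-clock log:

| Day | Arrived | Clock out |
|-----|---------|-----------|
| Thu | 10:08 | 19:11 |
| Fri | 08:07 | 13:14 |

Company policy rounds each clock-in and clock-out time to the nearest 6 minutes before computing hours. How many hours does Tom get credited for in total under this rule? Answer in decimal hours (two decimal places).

Thu: in 10:08→10:06, out 19:11→19:12; 9 h 6 min
Fri: in 08:07→08:06, out 13:14→13:12; 5 h 6 min
Total credited: 14 h 12 min.

14.20 hours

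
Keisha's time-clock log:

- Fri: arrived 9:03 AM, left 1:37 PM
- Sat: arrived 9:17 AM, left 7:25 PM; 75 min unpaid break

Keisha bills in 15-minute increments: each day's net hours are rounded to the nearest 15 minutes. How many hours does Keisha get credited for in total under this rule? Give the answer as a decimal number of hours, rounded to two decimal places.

Fri: 9:03 AM–1:37 PM = 4 h 34 min → rounds to 4 h 30 min
Sat: 9:17 AM–7:25 PM = 10 h 8 min − 75 min = 8 h 53 min → rounds to 9 h 0 min
Total credited: 13 h 30 min.

13.50 hours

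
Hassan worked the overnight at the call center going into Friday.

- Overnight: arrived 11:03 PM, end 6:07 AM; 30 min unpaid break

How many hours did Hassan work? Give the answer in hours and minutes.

6 h 34 min

Overnight: 11:03 PM → midnight = 0 h 57 min; midnight → 6:07 AM = 6 h 7 min; span 7 h 4 min; less 30 min break → 6 h 34 min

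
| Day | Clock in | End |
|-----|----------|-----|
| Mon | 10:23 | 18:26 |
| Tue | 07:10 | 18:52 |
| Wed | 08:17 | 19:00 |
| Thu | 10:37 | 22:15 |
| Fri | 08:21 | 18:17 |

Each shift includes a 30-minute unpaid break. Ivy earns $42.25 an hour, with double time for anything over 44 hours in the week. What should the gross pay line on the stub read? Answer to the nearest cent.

Mon: 10:23–18:26 = 8 h 3 min; less 30 min break → 7 h 33 min
Tue: 07:10–18:52 = 11 h 42 min; less 30 min break → 11 h 12 min
Wed: 08:17–19:00 = 10 h 43 min; less 30 min break → 10 h 13 min
Thu: 10:37–22:15 = 11 h 38 min; less 30 min break → 11 h 8 min
Fri: 08:21–18:17 = 9 h 56 min; less 30 min break → 9 h 26 min
Total worked: 49 h 32 min = 2972 min.
Regular 44 h 0 min = 2640 min at $42.25/h; overtime 5 h 32 min = 332 min at $84.50/h.
Pay = (2640 × $42.25 + 332 × $84.50) ÷ 60 = $2326.57.

$2326.57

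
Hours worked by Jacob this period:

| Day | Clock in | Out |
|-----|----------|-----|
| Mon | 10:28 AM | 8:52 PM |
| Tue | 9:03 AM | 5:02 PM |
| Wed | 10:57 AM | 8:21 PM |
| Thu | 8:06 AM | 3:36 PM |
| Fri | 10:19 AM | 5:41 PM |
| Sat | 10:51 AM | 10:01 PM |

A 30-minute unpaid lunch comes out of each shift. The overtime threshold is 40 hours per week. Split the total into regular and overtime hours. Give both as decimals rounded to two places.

Regular 40.00 hours, overtime 10.82 hours

Mon: 10:28 AM–8:52 PM = 10 h 24 min; less 30 min break → 9 h 54 min
Tue: 9:03 AM–5:02 PM = 7 h 59 min; less 30 min break → 7 h 29 min
Wed: 10:57 AM–8:21 PM = 9 h 24 min; less 30 min break → 8 h 54 min
Thu: 8:06 AM–3:36 PM = 7 h 30 min; less 30 min break → 7 h 0 min
Fri: 10:19 AM–5:41 PM = 7 h 22 min; less 30 min break → 6 h 52 min
Sat: 10:51 AM–10:01 PM = 11 h 10 min; less 30 min break → 10 h 40 min
Total worked: 50 h 49 min = 50.82 h.
Threshold 40 h → overtime 10 h 49 min, regular 40 h 0 min.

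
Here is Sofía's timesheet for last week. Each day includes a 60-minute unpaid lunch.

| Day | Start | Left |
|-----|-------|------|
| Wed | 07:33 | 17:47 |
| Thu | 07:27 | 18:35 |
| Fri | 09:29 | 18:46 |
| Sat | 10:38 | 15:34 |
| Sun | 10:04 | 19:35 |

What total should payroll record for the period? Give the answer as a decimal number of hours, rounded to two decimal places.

40.10 hours

Wed: 07:33–17:47 = 10 h 14 min; less 60 min break → 9 h 14 min
Thu: 07:27–18:35 = 11 h 8 min; less 60 min break → 10 h 8 min
Fri: 09:29–18:46 = 9 h 17 min; less 60 min break → 8 h 17 min
Sat: 10:38–15:34 = 4 h 56 min; less 60 min break → 3 h 56 min
Sun: 10:04–19:35 = 9 h 31 min; less 60 min break → 8 h 31 min
Total: 9 h 14 min + 10 h 8 min + 8 h 17 min + 3 h 56 min + 8 h 31 min = 40 h 6 min.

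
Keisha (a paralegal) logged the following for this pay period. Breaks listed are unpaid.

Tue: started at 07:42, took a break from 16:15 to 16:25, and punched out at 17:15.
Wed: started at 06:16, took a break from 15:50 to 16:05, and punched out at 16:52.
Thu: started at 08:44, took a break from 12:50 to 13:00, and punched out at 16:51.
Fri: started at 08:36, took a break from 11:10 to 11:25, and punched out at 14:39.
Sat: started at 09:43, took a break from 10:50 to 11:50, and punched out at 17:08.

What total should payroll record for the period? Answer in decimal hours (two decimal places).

Tue: 07:42–17:15 = 9 h 33 min; less 10 min break → 9 h 23 min
Wed: 06:16–16:52 = 10 h 36 min; less 15 min break → 10 h 21 min
Thu: 08:44–16:51 = 8 h 7 min; less 10 min break → 7 h 57 min
Fri: 08:36–14:39 = 6 h 3 min; less 15 min break → 5 h 48 min
Sat: 09:43–17:08 = 7 h 25 min; less 60 min break → 6 h 25 min
Total: 9 h 23 min + 10 h 21 min + 7 h 57 min + 5 h 48 min + 6 h 25 min = 39 h 54 min.

39.90 hours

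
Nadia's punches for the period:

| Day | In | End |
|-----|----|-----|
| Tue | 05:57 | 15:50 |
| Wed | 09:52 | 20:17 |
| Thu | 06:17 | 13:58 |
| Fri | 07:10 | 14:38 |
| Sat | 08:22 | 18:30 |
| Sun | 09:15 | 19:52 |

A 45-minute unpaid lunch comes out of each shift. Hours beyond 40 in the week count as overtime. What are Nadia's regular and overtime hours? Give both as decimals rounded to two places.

Tue: 05:57–15:50 = 9 h 53 min; less 45 min break → 9 h 8 min
Wed: 09:52–20:17 = 10 h 25 min; less 45 min break → 9 h 40 min
Thu: 06:17–13:58 = 7 h 41 min; less 45 min break → 6 h 56 min
Fri: 07:10–14:38 = 7 h 28 min; less 45 min break → 6 h 43 min
Sat: 08:22–18:30 = 10 h 8 min; less 45 min break → 9 h 23 min
Sun: 09:15–19:52 = 10 h 37 min; less 45 min break → 9 h 52 min
Total worked: 51 h 42 min = 51.70 h.
Threshold 40 h → overtime 11 h 42 min, regular 40 h 0 min.

Regular 40.00 hours, overtime 11.70 hours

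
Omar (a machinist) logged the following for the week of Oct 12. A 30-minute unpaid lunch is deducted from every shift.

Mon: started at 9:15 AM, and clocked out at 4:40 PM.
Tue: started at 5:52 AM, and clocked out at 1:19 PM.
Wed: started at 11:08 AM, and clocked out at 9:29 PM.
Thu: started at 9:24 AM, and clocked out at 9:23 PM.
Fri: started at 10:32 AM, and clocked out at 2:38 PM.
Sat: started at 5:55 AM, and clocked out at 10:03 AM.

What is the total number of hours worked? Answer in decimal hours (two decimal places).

Mon: 9:15 AM–4:40 PM = 7 h 25 min; less 30 min break → 6 h 55 min
Tue: 5:52 AM–1:19 PM = 7 h 27 min; less 30 min break → 6 h 57 min
Wed: 11:08 AM–9:29 PM = 10 h 21 min; less 30 min break → 9 h 51 min
Thu: 9:24 AM–9:23 PM = 11 h 59 min; less 30 min break → 11 h 29 min
Fri: 10:32 AM–2:38 PM = 4 h 6 min; less 30 min break → 3 h 36 min
Sat: 5:55 AM–10:03 AM = 4 h 8 min; less 30 min break → 3 h 38 min
Total: 6 h 55 min + 6 h 57 min + 9 h 51 min + 11 h 29 min + 3 h 36 min + 3 h 38 min = 42 h 26 min.

42.43 hours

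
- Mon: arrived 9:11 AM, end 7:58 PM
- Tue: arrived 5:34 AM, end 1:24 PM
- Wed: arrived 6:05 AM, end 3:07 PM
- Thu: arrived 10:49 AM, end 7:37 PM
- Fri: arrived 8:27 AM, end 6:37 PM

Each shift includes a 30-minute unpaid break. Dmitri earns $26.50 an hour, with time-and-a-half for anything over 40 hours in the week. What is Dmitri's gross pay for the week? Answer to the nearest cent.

Mon: 9:11 AM–7:58 PM = 10 h 47 min; less 30 min break → 10 h 17 min
Tue: 5:34 AM–1:24 PM = 7 h 50 min; less 30 min break → 7 h 20 min
Wed: 6:05 AM–3:07 PM = 9 h 2 min; less 30 min break → 8 h 32 min
Thu: 10:49 AM–7:37 PM = 8 h 48 min; less 30 min break → 8 h 18 min
Fri: 8:27 AM–6:37 PM = 10 h 10 min; less 30 min break → 9 h 40 min
Total worked: 44 h 7 min = 2647 min.
Regular 40 h 0 min = 2400 min at $26.50/h; overtime 4 h 7 min = 247 min at $39.75/h.
Pay = (2400 × $26.50 + 247 × $39.75) ÷ 60 = $1223.64.

$1223.64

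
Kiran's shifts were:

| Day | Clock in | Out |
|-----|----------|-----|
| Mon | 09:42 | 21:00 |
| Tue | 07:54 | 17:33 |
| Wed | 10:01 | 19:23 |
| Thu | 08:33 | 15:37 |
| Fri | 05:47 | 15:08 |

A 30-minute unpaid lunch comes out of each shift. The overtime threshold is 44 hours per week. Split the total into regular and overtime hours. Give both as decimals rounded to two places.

Regular 44.00 hours, overtime 0.23 hours

Mon: 09:42–21:00 = 11 h 18 min; less 30 min break → 10 h 48 min
Tue: 07:54–17:33 = 9 h 39 min; less 30 min break → 9 h 9 min
Wed: 10:01–19:23 = 9 h 22 min; less 30 min break → 8 h 52 min
Thu: 08:33–15:37 = 7 h 4 min; less 30 min break → 6 h 34 min
Fri: 05:47–15:08 = 9 h 21 min; less 30 min break → 8 h 51 min
Total worked: 44 h 14 min = 44.23 h.
Threshold 44 h → overtime 0 h 14 min, regular 44 h 0 min.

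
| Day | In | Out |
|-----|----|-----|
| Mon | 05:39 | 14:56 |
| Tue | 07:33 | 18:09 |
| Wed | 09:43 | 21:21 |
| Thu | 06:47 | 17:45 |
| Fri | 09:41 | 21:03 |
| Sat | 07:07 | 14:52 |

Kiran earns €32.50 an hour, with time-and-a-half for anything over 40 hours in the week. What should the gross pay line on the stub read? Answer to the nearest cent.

€2353.00

Mon: 05:39–14:56 = 9 h 17 min
Tue: 07:33–18:09 = 10 h 36 min
Wed: 09:43–21:21 = 11 h 38 min
Thu: 06:47–17:45 = 10 h 58 min
Fri: 09:41–21:03 = 11 h 22 min
Sat: 07:07–14:52 = 7 h 45 min
Total worked: 61 h 36 min = 3696 min.
Regular 40 h 0 min = 2400 min at €32.50/h; overtime 21 h 36 min = 1296 min at €48.75/h.
Pay = (2400 × €32.50 + 1296 × €48.75) ÷ 60 = €2353.00.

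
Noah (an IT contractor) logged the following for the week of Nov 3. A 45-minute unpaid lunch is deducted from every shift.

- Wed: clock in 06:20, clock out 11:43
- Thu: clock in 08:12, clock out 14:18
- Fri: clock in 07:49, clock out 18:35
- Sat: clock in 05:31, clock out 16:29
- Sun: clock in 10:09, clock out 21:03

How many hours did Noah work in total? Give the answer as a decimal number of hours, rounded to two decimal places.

40.37 hours

Wed: 06:20–11:43 = 5 h 23 min; less 45 min break → 4 h 38 min
Thu: 08:12–14:18 = 6 h 6 min; less 45 min break → 5 h 21 min
Fri: 07:49–18:35 = 10 h 46 min; less 45 min break → 10 h 1 min
Sat: 05:31–16:29 = 10 h 58 min; less 45 min break → 10 h 13 min
Sun: 10:09–21:03 = 10 h 54 min; less 45 min break → 10 h 9 min
Total: 4 h 38 min + 5 h 21 min + 10 h 1 min + 10 h 13 min + 10 h 9 min = 40 h 22 min.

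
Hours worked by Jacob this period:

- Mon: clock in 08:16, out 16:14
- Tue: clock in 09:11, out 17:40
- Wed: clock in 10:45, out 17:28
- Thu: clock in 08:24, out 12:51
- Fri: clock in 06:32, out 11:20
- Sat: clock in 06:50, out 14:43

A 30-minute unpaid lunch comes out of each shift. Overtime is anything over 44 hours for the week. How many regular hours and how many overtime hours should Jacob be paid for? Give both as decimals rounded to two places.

Regular 37.30 hours, overtime 0.00 hours

Mon: 08:16–16:14 = 7 h 58 min; less 30 min break → 7 h 28 min
Tue: 09:11–17:40 = 8 h 29 min; less 30 min break → 7 h 59 min
Wed: 10:45–17:28 = 6 h 43 min; less 30 min break → 6 h 13 min
Thu: 08:24–12:51 = 4 h 27 min; less 30 min break → 3 h 57 min
Fri: 06:32–11:20 = 4 h 48 min; less 30 min break → 4 h 18 min
Sat: 06:50–14:43 = 7 h 53 min; less 30 min break → 7 h 23 min
Total worked: 37 h 18 min = 37.30 h.
Threshold 44 h → overtime 0 h 0 min, regular 37 h 18 min.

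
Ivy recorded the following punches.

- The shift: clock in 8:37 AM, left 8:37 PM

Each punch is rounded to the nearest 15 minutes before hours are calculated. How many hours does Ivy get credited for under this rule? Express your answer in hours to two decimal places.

The shift: in 8:37 AM→8:30 AM, out 8:37 PM→8:30 PM; 12 h 0 min

12.00 hours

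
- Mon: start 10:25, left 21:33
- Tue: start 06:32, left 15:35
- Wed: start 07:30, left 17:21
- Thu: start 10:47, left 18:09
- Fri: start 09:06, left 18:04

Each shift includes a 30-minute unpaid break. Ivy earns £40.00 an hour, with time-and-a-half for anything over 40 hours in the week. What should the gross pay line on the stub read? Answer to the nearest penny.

£1832.00

Mon: 10:25–21:33 = 11 h 8 min; less 30 min break → 10 h 38 min
Tue: 06:32–15:35 = 9 h 3 min; less 30 min break → 8 h 33 min
Wed: 07:30–17:21 = 9 h 51 min; less 30 min break → 9 h 21 min
Thu: 10:47–18:09 = 7 h 22 min; less 30 min break → 6 h 52 min
Fri: 09:06–18:04 = 8 h 58 min; less 30 min break → 8 h 28 min
Total worked: 43 h 52 min = 2632 min.
Regular 40 h 0 min = 2400 min at £40.00/h; overtime 3 h 52 min = 232 min at £60.00/h.
Pay = (2400 × £40.00 + 232 × £60.00) ÷ 60 = £1832.00.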